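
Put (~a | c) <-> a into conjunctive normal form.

(~a | c) <-> a
⇔ ((~a | c) -> a) & (a -> (~a | c))   [eliminate <->]
⇔ (~(~a | c) | a) & (a -> (~a | c))   [eliminate ->]
⇔ (~(~a | c) | a) & (~a | ~a | c)   [eliminate ->]
⇔ ((~~a & ~c) | a) & (~a | ~a | c)   [De Morgan]
⇔ ((a & ~c) | a) & (~a | ~a | c)   [double negation]
⇔ (a | a) & (~c | a) & (~a | ~a | c)   [distribute | over &]
⇔ a & (~a | c)   [simplify]

a & (~a | c)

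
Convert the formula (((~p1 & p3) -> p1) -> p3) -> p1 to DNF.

~p3 | p1

(((~p1 & p3) -> p1) -> p3) -> p1
= ~(((~p1 & p3) -> p1) -> p3) | p1   [eliminate ->]
= ~(~((~p1 & p3) -> p1) | p3) | p1   [eliminate ->]
= ~(~(~(~p1 & p3) | p1) | p3) | p1   [eliminate ->]
= (~~(~(~p1 & p3) | p1) & ~p3) | p1   [De Morgan]
= ((~(~p1 & p3) | p1) & ~p3) | p1   [double negation]
= ((~~p1 | ~p3 | p1) & ~p3) | p1   [De Morgan]
= ((p1 | ~p3 | p1) & ~p3) | p1   [double negation]
= (p1 & ~p3) | (~p3 & ~p3) | (p1 & ~p3) | p1   [distribute & over |]
= ~p3 | p1   [simplify]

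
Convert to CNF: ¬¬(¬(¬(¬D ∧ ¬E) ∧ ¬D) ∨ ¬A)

¬¬(¬(¬(¬D ∧ ¬E) ∧ ¬D) ∨ ¬A)
≡ ¬(¬(¬D ∧ ¬E) ∧ ¬D) ∨ ¬A   [double negation]
≡ ¬¬(¬D ∧ ¬E) ∨ ¬¬D ∨ ¬A   [De Morgan]
≡ (¬D ∧ ¬E) ∨ ¬¬D ∨ ¬A   [double negation]
≡ (¬D ∧ ¬E) ∨ D ∨ ¬A   [double negation]
≡ (¬D ∨ D ∨ ¬A) ∧ (¬E ∨ D ∨ ¬A)   [distribute ∨ over ∧]
≡ ¬E ∨ D ∨ ¬A   [simplify]

¬E ∨ D ∨ ¬A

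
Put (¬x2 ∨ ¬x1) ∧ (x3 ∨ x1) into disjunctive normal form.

(¬x2 ∨ ¬x1) ∧ (x3 ∨ x1)
≡ (¬x2 ∧ x3) ∨ (¬x2 ∧ x1) ∨ (¬x1 ∧ x3) ∨ (¬x1 ∧ x1)
≡ (¬x2 ∧ x3) ∨ (¬x2 ∧ x1) ∨ (¬x1 ∧ x3)

(¬x2 ∧ x3) ∨ (¬x2 ∧ x1) ∨ (¬x1 ∧ x3)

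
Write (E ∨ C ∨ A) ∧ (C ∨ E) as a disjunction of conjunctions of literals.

E ∨ C

(E ∨ C ∨ A) ∧ (C ∨ E)
⇔ (E ∧ C) ∨ (E ∧ E) ∨ (C ∧ C) ∨ (C ∧ E) ∨ (A ∧ C) ∨ (A ∧ E)   (distribute ∧ over ∨)
⇔ E ∨ C   (simplify)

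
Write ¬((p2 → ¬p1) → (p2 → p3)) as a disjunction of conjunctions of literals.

¬((p2 → ¬p1) → (p2 → p3))
= ¬(¬(p2 → ¬p1) ∨ (p2 → p3))   (eliminate →)
= ¬(¬(¬p2 ∨ ¬p1) ∨ (p2 → p3))   (eliminate →)
= ¬(¬(¬p2 ∨ ¬p1) ∨ ¬p2 ∨ p3)   (eliminate →)
= ¬¬(¬p2 ∨ ¬p1) ∧ ¬¬p2 ∧ ¬p3   (De Morgan)
= (¬p2 ∨ ¬p1) ∧ ¬¬p2 ∧ ¬p3   (double negation)
= (¬p2 ∨ ¬p1) ∧ p2 ∧ ¬p3   (double negation)
= (¬p2 ∧ p2 ∧ ¬p3) ∨ (¬p1 ∧ p2 ∧ ¬p3)   (distribute ∧ over ∨)
= ¬p1 ∧ p2 ∧ ¬p3   (simplify)

¬p1 ∧ p2 ∧ ¬p3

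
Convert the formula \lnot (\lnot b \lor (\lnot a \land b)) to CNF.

\lnot (\lnot b \lor (\lnot a \land b))
= \lnot \lnot b \land \lnot (\lnot a \land b)   (De Morgan)
= b \land \lnot (\lnot a \land b)   (double negation)
= b \land (\lnot \lnot a \lor \lnot b)   (De Morgan)
= b \land (a \lor \lnot b)   (double negation)

b \land (a \lor \lnot b)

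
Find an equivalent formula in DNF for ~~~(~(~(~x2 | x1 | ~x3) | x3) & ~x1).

x3 | x1

~~~(~(~(~x2 | x1 | ~x3) | x3) & ~x1)
≡ ~(~(~(~x2 | x1 | ~x3) | x3) & ~x1)   [double negation]
≡ ~~(~(~x2 | x1 | ~x3) | x3) | ~~x1   [De Morgan]
≡ ~(~x2 | x1 | ~x3) | x3 | ~~x1   [double negation]
≡ (~~x2 & ~x1 & ~~x3) | x3 | ~~x1   [De Morgan]
≡ (x2 & ~x1 & ~~x3) | x3 | ~~x1   [double negation]
≡ (x2 & ~x1 & x3) | x3 | ~~x1   [double negation]
≡ (x2 & ~x1 & x3) | x3 | x1   [double negation]
≡ x3 | x1   [simplify]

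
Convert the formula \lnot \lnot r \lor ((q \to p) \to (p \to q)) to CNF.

\lnot \lnot r \lor ((q \to p) \to (p \to q))
≡ \lnot \lnot r \lor \lnot (q \to p) \lor (p \to q)   [eliminate \to]
≡ \lnot \lnot r \lor \lnot (\lnot q \lor p) \lor (p \to q)   [eliminate \to]
≡ \lnot \lnot r \lor \lnot (\lnot q \lor p) \lor \lnot p \lor q   [eliminate \to]
≡ r \lor \lnot (\lnot q \lor p) \lor \lnot p \lor q   [double negation]
≡ r \lor (\lnot \lnot q \land \lnot p) \lor \lnot p \lor q   [De Morgan]
≡ r \lor (q \land \lnot p) \lor \lnot p \lor q   [double negation]
≡ (r \lor q \lor \lnot p \lor q) \land (r \lor \lnot p \lor \lnot p \lor q)   [distribute \lor over \land]
≡ r \lor q \lor \lnot p   [simplify]

r \lor q \lor \lnot p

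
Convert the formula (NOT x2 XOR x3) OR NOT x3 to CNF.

x2 OR NOT x3

(NOT x2 XOR x3) OR NOT x3
= ((NOT x2 OR x3) AND NOT (NOT x2 AND x3)) OR NOT x3   [expand XOR]
= ((NOT x2 OR x3) AND (NOT NOT x2 OR NOT x3)) OR NOT x3   [De Morgan]
= ((NOT x2 OR x3) AND (x2 OR NOT x3)) OR NOT x3   [double negation]
= (NOT x2 OR x3 OR NOT x3) AND (x2 OR NOT x3 OR NOT x3)   [distribute OR over AND]
= x2 OR NOT x3   [simplify]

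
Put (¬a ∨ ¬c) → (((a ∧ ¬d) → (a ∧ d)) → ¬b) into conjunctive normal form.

(¬a ∨ ¬c) → (((a ∧ ¬d) → (a ∧ d)) → ¬b)
≡ ¬(¬a ∨ ¬c) ∨ (((a ∧ ¬d) → (a ∧ d)) → ¬b)   [eliminate →]
≡ ¬(¬a ∨ ¬c) ∨ ¬((a ∧ ¬d) → (a ∧ d)) ∨ ¬b   [eliminate →]
≡ ¬(¬a ∨ ¬c) ∨ ¬(¬(a ∧ ¬d) ∨ (a ∧ d)) ∨ ¬b   [eliminate →]
≡ (¬¬a ∧ ¬¬c) ∨ ¬(¬(a ∧ ¬d) ∨ (a ∧ d)) ∨ ¬b   [De Morgan]
≡ (a ∧ ¬¬c) ∨ ¬(¬(a ∧ ¬d) ∨ (a ∧ d)) ∨ ¬b   [double negation]
≡ (a ∧ c) ∨ ¬(¬(a ∧ ¬d) ∨ (a ∧ d)) ∨ ¬b   [double negation]
≡ (a ∧ c) ∨ (¬¬(a ∧ ¬d) ∧ ¬(a ∧ d)) ∨ ¬b   [De Morgan]
≡ (a ∧ c) ∨ (a ∧ ¬d ∧ ¬(a ∧ d)) ∨ ¬b   [double negation]
≡ (a ∧ c) ∨ (a ∧ ¬d ∧ (¬a ∨ ¬d)) ∨ ¬b   [De Morgan]
≡ (a ∨ a ∨ ¬b) ∧ (a ∨ ¬d ∨ ¬b) ∧ (a ∨ ¬a ∨ ¬d ∨ ¬b) ∧ (c ∨ a ∨ ¬b) ∧ (c ∨ ¬d ∨ ¬b) ∧ (c ∨ ¬a ∨ ¬d ∨ ¬b)   [distribute ∨ over ∧]
≡ (a ∨ ¬b) ∧ (c ∨ ¬d ∨ ¬b)   [simplify]

(a ∨ ¬b) ∧ (c ∨ ¬d ∨ ¬b)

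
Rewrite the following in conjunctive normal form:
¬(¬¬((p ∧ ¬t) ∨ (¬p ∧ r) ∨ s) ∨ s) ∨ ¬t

¬(¬¬((p ∧ ¬t) ∨ (¬p ∧ r) ∨ s) ∨ s) ∨ ¬t
≡ (¬¬¬((p ∧ ¬t) ∨ (¬p ∧ r) ∨ s) ∧ ¬s) ∨ ¬t   — De Morgan
≡ (¬((p ∧ ¬t) ∨ (¬p ∧ r) ∨ s) ∧ ¬s) ∨ ¬t   — double negation
≡ (¬(p ∧ ¬t) ∧ ¬(¬p ∧ r) ∧ ¬s ∧ ¬s) ∨ ¬t   — De Morgan
≡ ((¬p ∨ ¬¬t) ∧ ¬(¬p ∧ r) ∧ ¬s ∧ ¬s) ∨ ¬t   — De Morgan
≡ ((¬p ∨ t) ∧ ¬(¬p ∧ r) ∧ ¬s ∧ ¬s) ∨ ¬t   — double negation
≡ ((¬p ∨ t) ∧ (¬¬p ∨ ¬r) ∧ ¬s ∧ ¬s) ∨ ¬t   — De Morgan
≡ ((¬p ∨ t) ∧ (p ∨ ¬r) ∧ ¬s ∧ ¬s) ∨ ¬t   — double negation
≡ (¬p ∨ t ∨ ¬t) ∧ (p ∨ ¬r ∨ ¬t) ∧ (¬s ∨ ¬t) ∧ (¬s ∨ ¬t)   — distribute ∨ over ∧
≡ (p ∨ ¬r ∨ ¬t) ∧ (¬s ∨ ¬t)   — simplify

(p ∨ ¬r ∨ ¬t) ∧ (¬s ∨ ¬t)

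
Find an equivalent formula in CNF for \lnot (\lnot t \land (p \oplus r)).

(t \lor \lnot p \lor r) \land (t \lor \lnot r \lor p)

\lnot (\lnot t \land (p \oplus r))
= \lnot (\lnot t \land (p \lor r) \land \lnot (p \land r))   (expand \oplus)
= \lnot \lnot t \lor \lnot (p \lor r) \lor \lnot \lnot (p \land r)   (De Morgan)
= t \lor \lnot (p \lor r) \lor \lnot \lnot (p \land r)   (double negation)
= t \lor (\lnot p \land \lnot r) \lor \lnot \lnot (p \land r)   (De Morgan)
= t \lor (\lnot p \land \lnot r) \lor (p \land r)   (double negation)
= (t \lor \lnot p \lor p) \land (t \lor \lnot p \lor r) \land (t \lor \lnot r \lor p) \land (t \lor \lnot r \lor r)   (distribute \lor over \land)
= (t \lor \lnot p \lor r) \land (t \lor \lnot r \lor p)   (simplify)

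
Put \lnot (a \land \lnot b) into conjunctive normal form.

\lnot a \lor b

\lnot (a \land \lnot b)
≡ \lnot a \lor \lnot \lnot b   — De Morgan
≡ \lnot a \lor b   — double negation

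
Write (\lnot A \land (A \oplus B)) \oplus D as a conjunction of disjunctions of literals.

(\lnot A \land (A \oplus B)) \oplus D
⇔ ((\lnot A \land (A \oplus B)) \lor D) \land \lnot (\lnot A \land (A \oplus B) \land D)
⇔ ((\lnot A \land (A \lor B) \land \lnot (A \land B)) \lor D) \land \lnot (\lnot A \land (A \oplus B) \land D)
⇔ ((\lnot A \land (A \lor B) \land \lnot (A \land B)) \lor D) \land \lnot (\lnot A \land (A \lor B) \land \lnot (A \land B) \land D)
⇔ ((\lnot A \land (A \lor B) \land (\lnot A \lor \lnot B)) \lor D) \land \lnot (\lnot A \land (A \lor B) \land \lnot (A \land B) \land D)
⇔ ((\lnot A \land (A \lor B) \land (\lnot A \lor \lnot B)) \lor D) \land (\lnot \lnot A \lor \lnot (A \lor B) \lor \lnot \lnot (A \land B) \lor \lnot D)
⇔ ((\lnot A \land (A \lor B) \land (\lnot A \lor \lnot B)) \lor D) \land (A \lor \lnot (A \lor B) \lor \lnot \lnot (A \land B) \lor \lnot D)
⇔ ((\lnot A \land (A \lor B) \land (\lnot A \lor \lnot B)) \lor D) \land (A \lor (\lnot A \land \lnot B) \lor \lnot \lnot (A \land B) \lor \lnot D)
⇔ ((\lnot A \land (A \lor B) \land (\lnot A \lor \lnot B)) \lor D) \land (A \lor (\lnot A \land \lnot B) \lor (A \land B) \lor \lnot D)
⇔ (\lnot A \lor D) \land (A \lor B \lor D) \land (\lnot A \lor \lnot B \lor D) \land (A \lor \lnot A \lor A \lor \lnot D) \land (A \lor \lnot A \lor B \lor \lnot D) \land (A \lor \lnot B \lor A \lor \lnot D) \land (A \lor \lnot B \lor B \lor \lnot D)
⇔ (\lnot A \lor D) \land (A \lor B \lor D) \land (A \lor \lnot B \lor \lnot D)

(\lnot A \lor D) \land (A \lor B \lor D) \land (A \lor \lnot B \lor \lnot D)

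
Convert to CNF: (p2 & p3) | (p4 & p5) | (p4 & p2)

(p2 & p3) | (p4 & p5) | (p4 & p2)
≡ (p2 | p4 | p4) & (p2 | p4 | p2) & (p2 | p5 | p4) & (p2 | p5 | p2) & (p3 | p4 | p4) & (p3 | p4 | p2) & (p3 | p5 | p4) & (p3 | p5 | p2)   — distribute | over &
≡ (p2 | p4) & (p2 | p5) & (p3 | p4)   — simplify

(p2 | p4) & (p2 | p5) & (p3 | p4)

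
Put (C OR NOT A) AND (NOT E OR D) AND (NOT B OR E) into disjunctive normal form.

(C AND NOT E AND NOT B) OR (C AND D AND NOT B) OR (C AND D AND E) OR (NOT A AND NOT E AND NOT B) OR (NOT A AND D AND NOT B) OR (NOT A AND D AND E)

(C OR NOT A) AND (NOT E OR D) AND (NOT B OR E)
≡ (C AND NOT E AND NOT B) OR (C AND NOT E AND E) OR (C AND D AND NOT B) OR (C AND D AND E) OR (NOT A AND NOT E AND NOT B) OR (NOT A AND NOT E AND E) OR (NOT A AND D AND NOT B) OR (NOT A AND D AND E)   [distribute AND over OR]
≡ (C AND NOT E AND NOT B) OR (C AND D AND NOT B) OR (C AND D AND E) OR (NOT A AND NOT E AND NOT B) OR (NOT A AND D AND NOT B) OR (NOT A AND D AND E)   [simplify]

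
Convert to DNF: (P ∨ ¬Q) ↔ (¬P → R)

(¬P ∧ Q ∧ ¬R) ∨ P ∨ (R ∧ ¬Q)

(P ∨ ¬Q) ↔ (¬P → R)
⇔ ((P ∨ ¬Q) → (¬P → R)) ∧ ((¬P → R) → (P ∨ ¬Q))   [eliminate ↔]
⇔ (¬(P ∨ ¬Q) ∨ (¬P → R)) ∧ ((¬P → R) → (P ∨ ¬Q))   [eliminate →]
⇔ (¬(P ∨ ¬Q) ∨ ¬¬P ∨ R) ∧ ((¬P → R) → (P ∨ ¬Q))   [eliminate →]
⇔ (¬(P ∨ ¬Q) ∨ ¬¬P ∨ R) ∧ (¬(¬P → R) ∨ P ∨ ¬Q)   [eliminate →]
⇔ (¬(P ∨ ¬Q) ∨ ¬¬P ∨ R) ∧ (¬(¬¬P ∨ R) ∨ P ∨ ¬Q)   [eliminate →]
⇔ ((¬P ∧ ¬¬Q) ∨ ¬¬P ∨ R) ∧ (¬(¬¬P ∨ R) ∨ P ∨ ¬Q)   [De Morgan]
⇔ ((¬P ∧ Q) ∨ ¬¬P ∨ R) ∧ (¬(¬¬P ∨ R) ∨ P ∨ ¬Q)   [double negation]
⇔ ((¬P ∧ Q) ∨ P ∨ R) ∧ (¬(¬¬P ∨ R) ∨ P ∨ ¬Q)   [double negation]
⇔ ((¬P ∧ Q) ∨ P ∨ R) ∧ ((¬¬¬P ∧ ¬R) ∨ P ∨ ¬Q)   [De Morgan]
⇔ ((¬P ∧ Q) ∨ P ∨ R) ∧ ((¬P ∧ ¬R) ∨ P ∨ ¬Q)   [double negation]
⇔ (¬P ∧ Q ∧ ¬P ∧ ¬R) ∨ (¬P ∧ Q ∧ P) ∨ (¬P ∧ Q ∧ ¬Q) ∨ (P ∧ ¬P ∧ ¬R) ∨ (P ∧ P) ∨ (P ∧ ¬Q) ∨ (R ∧ ¬P ∧ ¬R) ∨ (R ∧ P) ∨ (R ∧ ¬Q)   [distribute ∧ over ∨]
⇔ (¬P ∧ Q ∧ ¬R) ∨ P ∨ (R ∧ ¬Q)   [simplify]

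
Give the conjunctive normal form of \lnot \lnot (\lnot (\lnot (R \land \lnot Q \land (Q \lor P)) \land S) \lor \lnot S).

(R \lor \lnot S) \land (\lnot Q \lor \lnot S) \land (Q \lor P \lor \lnot S)

\lnot \lnot (\lnot (\lnot (R \land \lnot Q \land (Q \lor P)) \land S) \lor \lnot S)
≡ \lnot (\lnot (R \land \lnot Q \land (Q \lor P)) \land S) \lor \lnot S   [double negation]
≡ \lnot \lnot (R \land \lnot Q \land (Q \lor P)) \lor \lnot S \lor \lnot S   [De Morgan]
≡ (R \land \lnot Q \land (Q \lor P)) \lor \lnot S \lor \lnot S   [double negation]
≡ (R \lor \lnot S \lor \lnot S) \land (\lnot Q \lor \lnot S \lor \lnot S) \land (Q \lor P \lor \lnot S \lor \lnot S)   [distribute \lor over \land]
≡ (R \lor \lnot S) \land (\lnot Q \lor \lnot S) \land (Q \lor P \lor \lnot S)   [simplify]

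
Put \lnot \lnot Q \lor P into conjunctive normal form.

Q \lor P

\lnot \lnot Q \lor P
≡ Q \lor P   [double negation]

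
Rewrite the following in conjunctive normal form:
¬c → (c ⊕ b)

c ∨ b

¬c → (c ⊕ b)
≡ ¬¬c ∨ (c ⊕ b)   [eliminate →]
≡ ¬¬c ∨ ((c ∨ b) ∧ ¬(c ∧ b))   [expand ⊕]
≡ c ∨ ((c ∨ b) ∧ ¬(c ∧ b))   [double negation]
≡ c ∨ ((c ∨ b) ∧ (¬c ∨ ¬b))   [De Morgan]
≡ (c ∨ c ∨ b) ∧ (c ∨ ¬c ∨ ¬b)   [distribute ∨ over ∧]
≡ c ∨ b   [simplify]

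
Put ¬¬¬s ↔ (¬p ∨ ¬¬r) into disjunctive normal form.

(s ∧ p ∧ ¬r) ∨ (¬p ∧ ¬s) ∨ (r ∧ ¬s)

¬¬¬s ↔ (¬p ∨ ¬¬r)
⇔ (¬¬¬s → (¬p ∨ ¬¬r)) ∧ ((¬p ∨ ¬¬r) → ¬¬¬s)   [eliminate ↔]
⇔ (¬¬¬¬s ∨ ¬p ∨ ¬¬r) ∧ ((¬p ∨ ¬¬r) → ¬¬¬s)   [eliminate →]
⇔ (¬¬¬¬s ∨ ¬p ∨ ¬¬r) ∧ (¬(¬p ∨ ¬¬r) ∨ ¬¬¬s)   [eliminate →]
⇔ (¬¬s ∨ ¬p ∨ ¬¬r) ∧ (¬(¬p ∨ ¬¬r) ∨ ¬¬¬s)   [double negation]
⇔ (s ∨ ¬p ∨ ¬¬r) ∧ (¬(¬p ∨ ¬¬r) ∨ ¬¬¬s)   [double negation]
⇔ (s ∨ ¬p ∨ r) ∧ (¬(¬p ∨ ¬¬r) ∨ ¬¬¬s)   [double negation]
⇔ (s ∨ ¬p ∨ r) ∧ ((¬¬p ∧ ¬¬¬r) ∨ ¬¬¬s)   [De Morgan]
⇔ (s ∨ ¬p ∨ r) ∧ ((p ∧ ¬¬¬r) ∨ ¬¬¬s)   [double negation]
⇔ (s ∨ ¬p ∨ r) ∧ ((p ∧ ¬r) ∨ ¬¬¬s)   [double negation]
⇔ (s ∨ ¬p ∨ r) ∧ ((p ∧ ¬r) ∨ ¬s)   [double negation]
⇔ (s ∧ p ∧ ¬r) ∨ (s ∧ ¬s) ∨ (¬p ∧ p ∧ ¬r) ∨ (¬p ∧ ¬s) ∨ (r ∧ p ∧ ¬r) ∨ (r ∧ ¬s)   [distribute ∧ over ∨]
⇔ (s ∧ p ∧ ¬r) ∨ (¬p ∧ ¬s) ∨ (r ∧ ¬s)   [simplify]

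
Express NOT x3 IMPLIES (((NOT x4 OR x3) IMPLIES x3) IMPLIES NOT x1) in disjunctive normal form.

x3 OR (NOT x4 AND NOT x3) OR NOT x1

NOT x3 IMPLIES (((NOT x4 OR x3) IMPLIES x3) IMPLIES NOT x1)
≡ NOT NOT x3 OR (((NOT x4 OR x3) IMPLIES x3) IMPLIES NOT x1)   [eliminate IMPLIES]
≡ NOT NOT x3 OR NOT ((NOT x4 OR x3) IMPLIES x3) OR NOT x1   [eliminate IMPLIES]
≡ NOT NOT x3 OR NOT (NOT (NOT x4 OR x3) OR x3) OR NOT x1   [eliminate IMPLIES]
≡ x3 OR NOT (NOT (NOT x4 OR x3) OR x3) OR NOT x1   [double negation]
≡ x3 OR (NOT NOT (NOT x4 OR x3) AND NOT x3) OR NOT x1   [De Morgan]
≡ x3 OR ((NOT x4 OR x3) AND NOT x3) OR NOT x1   [double negation]
≡ x3 OR (NOT x4 AND NOT x3) OR (x3 AND NOT x3) OR NOT x1   [distribute AND over OR]
≡ x3 OR (NOT x4 AND NOT x3) OR NOT x1   [simplify]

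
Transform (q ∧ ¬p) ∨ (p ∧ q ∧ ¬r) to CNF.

(q ∧ ¬p) ∨ (p ∧ q ∧ ¬r)
= (q ∨ p) ∧ (q ∨ q) ∧ (q ∨ ¬r) ∧ (¬p ∨ p) ∧ (¬p ∨ q) ∧ (¬p ∨ ¬r)   [distribute ∨ over ∧]
= q ∧ (¬p ∨ ¬r)   [simplify]

q ∧ (¬p ∨ ¬r)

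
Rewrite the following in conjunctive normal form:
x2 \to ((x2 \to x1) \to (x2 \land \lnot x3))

\lnot x2 \lor \lnot x1 \lor \lnot x3

x2 \to ((x2 \to x1) \to (x2 \land \lnot x3))
≡ \lnot x2 \lor ((x2 \to x1) \to (x2 \land \lnot x3))   [eliminate \to]
≡ \lnot x2 \lor \lnot (x2 \to x1) \lor (x2 \land \lnot x3)   [eliminate \to]
≡ \lnot x2 \lor \lnot (\lnot x2 \lor x1) \lor (x2 \land \lnot x3)   [eliminate \to]
≡ \lnot x2 \lor (\lnot \lnot x2 \land \lnot x1) \lor (x2 \land \lnot x3)   [De Morgan]
≡ \lnot x2 \lor (x2 \land \lnot x1) \lor (x2 \land \lnot x3)   [double negation]
≡ (\lnot x2 \lor x2 \lor x2) \land (\lnot x2 \lor x2 \lor \lnot x3) \land (\lnot x2 \lor \lnot x1 \lor x2) \land (\lnot x2 \lor \lnot x1 \lor \lnot x3)   [distribute \lor over \land]
≡ \lnot x2 \lor \lnot x1 \lor \lnot x3   [simplify]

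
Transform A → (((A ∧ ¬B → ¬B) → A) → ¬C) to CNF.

A → (((A ∧ ¬B → ¬B) → A) → ¬C)
≡ ¬A ∨ (((A ∧ ¬B → ¬B) → A) → ¬C)   — eliminate →
≡ ¬A ∨ ¬((A ∧ ¬B → ¬B) → A) ∨ ¬C   — eliminate →
≡ ¬A ∨ ¬(¬(A ∧ ¬B → ¬B) ∨ A) ∨ ¬C   — eliminate →
≡ ¬A ∨ ¬(¬(¬(A ∧ ¬B) ∨ ¬B) ∨ A) ∨ ¬C   — eliminate →
≡ ¬A ∨ ¬¬(¬(A ∧ ¬B) ∨ ¬B) ∧ ¬A ∨ ¬C   — De Morgan
≡ ¬A ∨ (¬(A ∧ ¬B) ∨ ¬B) ∧ ¬A ∨ ¬C   — double negation
≡ ¬A ∨ (¬A ∨ ¬¬B ∨ ¬B) ∧ ¬A ∨ ¬C   — De Morgan
≡ ¬A ∨ (¬A ∨ B ∨ ¬B) ∧ ¬A ∨ ¬C   — double negation
≡ (¬A ∨ ¬A ∨ B ∨ ¬B ∨ ¬C) ∧ (¬A ∨ ¬A ∨ ¬C)   — distribute ∨ over ∧
≡ ¬A ∨ ¬C   — simplify

¬A ∨ ¬C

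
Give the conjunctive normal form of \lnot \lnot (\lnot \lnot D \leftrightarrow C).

\lnot \lnot (\lnot \lnot D \leftrightarrow C)
≡ \lnot \lnot ((\lnot \lnot D \to C) \land (C \to \lnot \lnot D))
≡ \lnot \lnot ((\lnot \lnot \lnot D \lor C) \land (C \to \lnot \lnot D))
≡ \lnot \lnot ((\lnot \lnot \lnot D \lor C) \land (\lnot C \lor \lnot \lnot D))
≡ (\lnot \lnot \lnot D \lor C) \land (\lnot C \lor \lnot \lnot D)
≡ (\lnot D \lor C) \land (\lnot C \lor \lnot \lnot D)
≡ (\lnot D \lor C) \land (\lnot C \lor D)

(\lnot D \lor C) \land (\lnot C \lor D)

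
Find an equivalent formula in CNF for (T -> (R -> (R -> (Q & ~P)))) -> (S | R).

R | S

(T -> (R -> (R -> (Q & ~P)))) -> (S | R)
≡ ~(T -> (R -> (R -> (Q & ~P)))) | S | R   [eliminate ->]
≡ ~(~T | (R -> (R -> (Q & ~P)))) | S | R   [eliminate ->]
≡ ~(~T | ~R | (R -> (Q & ~P))) | S | R   [eliminate ->]
≡ ~(~T | ~R | ~R | (Q & ~P)) | S | R   [eliminate ->]
≡ (~~T & ~~R & ~~R & ~(Q & ~P)) | S | R   [De Morgan]
≡ (T & ~~R & ~~R & ~(Q & ~P)) | S | R   [double negation]
≡ (T & R & ~~R & ~(Q & ~P)) | S | R   [double negation]
≡ (T & R & R & ~(Q & ~P)) | S | R   [double negation]
≡ (T & R & R & (~Q | ~~P)) | S | R   [De Morgan]
≡ (T & R & R & (~Q | P)) | S | R   [double negation]
≡ (T | S | R) & (R | S | R) & (R | S | R) & (~Q | P | S | R)   [distribute | over &]
≡ R | S   [simplify]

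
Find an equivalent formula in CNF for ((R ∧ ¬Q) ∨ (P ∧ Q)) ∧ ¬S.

(R ∨ P) ∧ (R ∨ Q) ∧ (¬Q ∨ P) ∧ ¬S

((R ∧ ¬Q) ∨ (P ∧ Q)) ∧ ¬S
⇔ (R ∨ P) ∧ (R ∨ Q) ∧ (¬Q ∨ P) ∧ (¬Q ∨ Q) ∧ ¬S   [distribute ∨ over ∧]
⇔ (R ∨ P) ∧ (R ∨ Q) ∧ (¬Q ∨ P) ∧ ¬S   [simplify]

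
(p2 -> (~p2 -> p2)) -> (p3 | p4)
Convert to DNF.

(p2 -> (~p2 -> p2)) -> (p3 | p4)
≡ ~(p2 -> (~p2 -> p2)) | p3 | p4   — eliminate ->
≡ ~(~p2 | (~p2 -> p2)) | p3 | p4   — eliminate ->
≡ ~(~p2 | ~~p2 | p2) | p3 | p4   — eliminate ->
≡ (~~p2 & ~~~p2 & ~p2) | p3 | p4   — De Morgan
≡ (p2 & ~~~p2 & ~p2) | p3 | p4   — double negation
≡ (p2 & ~p2 & ~p2) | p3 | p4   — double negation
≡ p3 | p4   — simplify

p3 | p4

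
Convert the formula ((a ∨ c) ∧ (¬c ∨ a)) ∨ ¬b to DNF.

((a ∨ c) ∧ (¬c ∨ a)) ∨ ¬b
≡ (a ∧ ¬c) ∨ (a ∧ a) ∨ (c ∧ ¬c) ∨ (c ∧ a) ∨ ¬b   (distribute ∧ over ∨)
≡ a ∨ ¬b   (simplify)

a ∨ ¬b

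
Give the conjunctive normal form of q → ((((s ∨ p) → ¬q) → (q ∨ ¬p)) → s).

¬q ∨ s

q → ((((s ∨ p) → ¬q) → (q ∨ ¬p)) → s)
≡ ¬q ∨ ((((s ∨ p) → ¬q) → (q ∨ ¬p)) → s)   [eliminate →]
≡ ¬q ∨ ¬(((s ∨ p) → ¬q) → (q ∨ ¬p)) ∨ s   [eliminate →]
≡ ¬q ∨ ¬(¬((s ∨ p) → ¬q) ∨ q ∨ ¬p) ∨ s   [eliminate →]
≡ ¬q ∨ ¬(¬(¬(s ∨ p) ∨ ¬q) ∨ q ∨ ¬p) ∨ s   [eliminate →]
≡ ¬q ∨ (¬¬(¬(s ∨ p) ∨ ¬q) ∧ ¬q ∧ ¬¬p) ∨ s   [De Morgan]
≡ ¬q ∨ ((¬(s ∨ p) ∨ ¬q) ∧ ¬q ∧ ¬¬p) ∨ s   [double negation]
≡ ¬q ∨ (((¬s ∧ ¬p) ∨ ¬q) ∧ ¬q ∧ ¬¬p) ∨ s   [De Morgan]
≡ ¬q ∨ (((¬s ∧ ¬p) ∨ ¬q) ∧ ¬q ∧ p) ∨ s   [double negation]
≡ (¬q ∨ ¬s ∨ ¬q ∨ s) ∧ (¬q ∨ ¬p ∨ ¬q ∨ s) ∧ (¬q ∨ ¬q ∨ s) ∧ (¬q ∨ p ∨ s)   [distribute ∨ over ∧]
≡ ¬q ∨ s   [simplify]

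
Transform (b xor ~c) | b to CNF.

(b xor ~c) | b
≡ ((b | ~c) & ~(b & ~c)) | b   [expand xor]
≡ ((b | ~c) & (~b | ~~c)) | b   [De Morgan]
≡ ((b | ~c) & (~b | c)) | b   [double negation]
≡ (b | ~c | b) & (~b | c | b)   [distribute | over &]
≡ b | ~c   [simplify]

b | ~c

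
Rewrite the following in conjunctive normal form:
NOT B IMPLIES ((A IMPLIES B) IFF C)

NOT B IMPLIES ((A IMPLIES B) IFF C)
⇔ NOT NOT B OR ((A IMPLIES B) IFF C)   — eliminate IMPLIES
⇔ NOT NOT B OR (((A IMPLIES B) IMPLIES C) AND (C IMPLIES (A IMPLIES B)))   — eliminate IFF
⇔ NOT NOT B OR ((NOT (A IMPLIES B) OR C) AND (C IMPLIES (A IMPLIES B)))   — eliminate IMPLIES
⇔ NOT NOT B OR ((NOT (NOT A OR B) OR C) AND (C IMPLIES (A IMPLIES B)))   — eliminate IMPLIES
⇔ NOT NOT B OR ((NOT (NOT A OR B) OR C) AND (NOT C OR (A IMPLIES B)))   — eliminate IMPLIES
⇔ NOT NOT B OR ((NOT (NOT A OR B) OR C) AND (NOT C OR NOT A OR B))   — eliminate IMPLIES
⇔ B OR ((NOT (NOT A OR B) OR C) AND (NOT C OR NOT A OR B))   — double negation
⇔ B OR (((NOT NOT A AND NOT B) OR C) AND (NOT C OR NOT A OR B))   — De Morgan
⇔ B OR (((A AND NOT B) OR C) AND (NOT C OR NOT A OR B))   — double negation
⇔ (B OR A OR C) AND (B OR NOT B OR C) AND (B OR NOT C OR NOT A OR B)   — distribute OR over AND
⇔ (B OR A OR C) AND (B OR NOT C OR NOT A)   — simplify

(B OR A OR C) AND (B OR NOT C OR NOT A)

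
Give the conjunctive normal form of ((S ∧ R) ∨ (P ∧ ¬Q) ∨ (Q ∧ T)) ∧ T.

((S ∧ R) ∨ (P ∧ ¬Q) ∨ (Q ∧ T)) ∧ T
≡ (S ∨ P ∨ Q) ∧ (S ∨ P ∨ T) ∧ (S ∨ ¬Q ∨ Q) ∧ (S ∨ ¬Q ∨ T) ∧ (R ∨ P ∨ Q) ∧ (R ∨ P ∨ T) ∧ (R ∨ ¬Q ∨ Q) ∧ (R ∨ ¬Q ∨ T) ∧ T   [distribute ∨ over ∧]
≡ (S ∨ P ∨ Q) ∧ (R ∨ P ∨ Q) ∧ T   [simplify]

(S ∨ P ∨ Q) ∧ (R ∨ P ∨ Q) ∧ T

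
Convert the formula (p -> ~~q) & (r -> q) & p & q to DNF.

(p -> ~~q) & (r -> q) & p & q
≡ (~p | ~~q) & (r -> q) & p & q   [eliminate ->]
≡ (~p | ~~q) & (~r | q) & p & q   [eliminate ->]
≡ (~p | q) & (~r | q) & p & q   [double negation]
≡ (~p & ~r & p & q) | (~p & q & p & q) | (q & ~r & p & q) | (q & q & p & q)   [distribute & over |]
≡ q & p   [simplify]

q & p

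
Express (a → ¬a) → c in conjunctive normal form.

a ∨ c

(a → ¬a) → c
= ¬(a → ¬a) ∨ c   — eliminate →
= ¬(¬a ∨ ¬a) ∨ c   — eliminate →
= (¬¬a ∧ ¬¬a) ∨ c   — De Morgan
= (a ∧ ¬¬a) ∨ c   — double negation
= (a ∧ a) ∨ c   — double negation
= (a ∨ c) ∧ (a ∨ c)   — distribute ∨ over ∧
= a ∨ c   — simplify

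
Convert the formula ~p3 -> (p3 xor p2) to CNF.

p3 | p2

~p3 -> (p3 xor p2)
⇔ ~~p3 | (p3 xor p2)   [eliminate ->]
⇔ ~~p3 | ((p3 | p2) & ~(p3 & p2))   [expand xor]
⇔ p3 | ((p3 | p2) & ~(p3 & p2))   [double negation]
⇔ p3 | ((p3 | p2) & (~p3 | ~p2))   [De Morgan]
⇔ (p3 | p3 | p2) & (p3 | ~p3 | ~p2)   [distribute | over &]
⇔ p3 | p2   [simplify]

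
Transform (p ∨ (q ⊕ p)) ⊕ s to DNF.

(p ∨ (q ⊕ p)) ⊕ s
= (p ∨ (q ⊕ p)) ∧ ¬s ∨ ¬(p ∨ (q ⊕ p)) ∧ s   — expand ⊕
= (p ∨ q ∧ ¬p ∨ ¬q ∧ p) ∧ ¬s ∨ ¬(p ∨ (q ⊕ p)) ∧ s   — expand ⊕
= (p ∨ q ∧ ¬p ∨ ¬q ∧ p) ∧ ¬s ∨ ¬(p ∨ q ∧ ¬p ∨ ¬q ∧ p) ∧ s   — expand ⊕
= (p ∨ q ∧ ¬p ∨ ¬q ∧ p) ∧ ¬s ∨ ¬p ∧ ¬(q ∧ ¬p) ∧ ¬(¬q ∧ p) ∧ s   — De Morgan
= (p ∨ q ∧ ¬p ∨ ¬q ∧ p) ∧ ¬s ∨ ¬p ∧ (¬q ∨ ¬¬p) ∧ ¬(¬q ∧ p) ∧ s   — De Morgan
= (p ∨ q ∧ ¬p ∨ ¬q ∧ p) ∧ ¬s ∨ ¬p ∧ (¬q ∨ p) ∧ ¬(¬q ∧ p) ∧ s   — double negation
= (p ∨ q ∧ ¬p ∨ ¬q ∧ p) ∧ ¬s ∨ ¬p ∧ (¬q ∨ p) ∧ (¬¬q ∨ ¬p) ∧ s   — De Morgan
= (p ∨ q ∧ ¬p ∨ ¬q ∧ p) ∧ ¬s ∨ ¬p ∧ (¬q ∨ p) ∧ (q ∨ ¬p) ∧ s   — double negation
= p ∧ ¬s ∨ q ∧ ¬p ∧ ¬s ∨ ¬q ∧ p ∧ ¬s ∨ ¬p ∧ ¬q ∧ q ∧ s ∨ ¬p ∧ ¬q ∧ ¬p ∧ s ∨ ¬p ∧ p ∧ q ∧ s ∨ ¬p ∧ p ∧ ¬p ∧ s   — distribute ∧ over ∨
= p ∧ ¬s ∨ q ∧ ¬p ∧ ¬s ∨ ¬p ∧ ¬q ∧ s   — simplify

p ∧ ¬s ∨ q ∧ ¬p ∧ ¬s ∨ ¬p ∧ ¬q ∧ s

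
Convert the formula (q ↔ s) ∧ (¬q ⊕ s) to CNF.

(q ↔ s) ∧ (¬q ⊕ s)
= (q → s) ∧ (s → q) ∧ (¬q ⊕ s)   (eliminate ↔)
= (¬q ∨ s) ∧ (s → q) ∧ (¬q ⊕ s)   (eliminate →)
= (¬q ∨ s) ∧ (¬s ∨ q) ∧ (¬q ⊕ s)   (eliminate →)
= (¬q ∨ s) ∧ (¬s ∨ q) ∧ (¬q ∨ s) ∧ ¬(¬q ∧ s)   (expand ⊕)
= (¬q ∨ s) ∧ (¬s ∨ q) ∧ (¬q ∨ s) ∧ (¬¬q ∨ ¬s)   (De Morgan)
= (¬q ∨ s) ∧ (¬s ∨ q) ∧ (¬q ∨ s) ∧ (q ∨ ¬s)   (double negation)
= (¬q ∨ s) ∧ (¬s ∨ q)   (simplify)

(¬q ∨ s) ∧ (¬s ∨ q)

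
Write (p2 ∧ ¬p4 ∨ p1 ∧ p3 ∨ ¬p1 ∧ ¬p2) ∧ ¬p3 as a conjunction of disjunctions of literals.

(p2 ∧ ¬p4 ∨ p1 ∧ p3 ∨ ¬p1 ∧ ¬p2) ∧ ¬p3
= (p2 ∨ p1 ∨ ¬p1) ∧ (p2 ∨ p1 ∨ ¬p2) ∧ (p2 ∨ p3 ∨ ¬p1) ∧ (p2 ∨ p3 ∨ ¬p2) ∧ (¬p4 ∨ p1 ∨ ¬p1) ∧ (¬p4 ∨ p1 ∨ ¬p2) ∧ (¬p4 ∨ p3 ∨ ¬p1) ∧ (¬p4 ∨ p3 ∨ ¬p2) ∧ ¬p3   [distribute ∨ over ∧]
= (p2 ∨ p3 ∨ ¬p1) ∧ (¬p4 ∨ p1 ∨ ¬p2) ∧ (¬p4 ∨ p3 ∨ ¬p1) ∧ (¬p4 ∨ p3 ∨ ¬p2) ∧ ¬p3   [simplify]

(p2 ∨ p3 ∨ ¬p1) ∧ (¬p4 ∨ p1 ∨ ¬p2) ∧ (¬p4 ∨ p3 ∨ ¬p1) ∧ (¬p4 ∨ p3 ∨ ¬p2) ∧ ¬p3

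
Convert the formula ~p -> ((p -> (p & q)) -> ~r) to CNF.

p | ~r

~p -> ((p -> (p & q)) -> ~r)
⇔ ~~p | ((p -> (p & q)) -> ~r)   — eliminate ->
⇔ ~~p | ~(p -> (p & q)) | ~r   — eliminate ->
⇔ ~~p | ~(~p | (p & q)) | ~r   — eliminate ->
⇔ p | ~(~p | (p & q)) | ~r   — double negation
⇔ p | (~~p & ~(p & q)) | ~r   — De Morgan
⇔ p | (p & ~(p & q)) | ~r   — double negation
⇔ p | (p & (~p | ~q)) | ~r   — De Morgan
⇔ (p | p | ~r) & (p | ~p | ~q | ~r)   — distribute | over &
⇔ p | ~r   — simplify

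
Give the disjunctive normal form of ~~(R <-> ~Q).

(~R & Q) | (~Q & R)

~~(R <-> ~Q)
≡ ~~((R -> ~Q) & (~Q -> R))   [eliminate <->]
≡ ~~((~R | ~Q) & (~Q -> R))   [eliminate ->]
≡ ~~((~R | ~Q) & (~~Q | R))   [eliminate ->]
≡ (~R | ~Q) & (~~Q | R)   [double negation]
≡ (~R | ~Q) & (Q | R)   [double negation]
≡ (~R & Q) | (~R & R) | (~Q & Q) | (~Q & R)   [distribute & over |]
≡ (~R & Q) | (~Q & R)   [simplify]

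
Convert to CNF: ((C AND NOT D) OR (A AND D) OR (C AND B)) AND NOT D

((C AND NOT D) OR (A AND D) OR (C AND B)) AND NOT D
= (C OR A OR C) AND (C OR A OR B) AND (C OR D OR C) AND (C OR D OR B) AND (NOT D OR A OR C) AND (NOT D OR A OR B) AND (NOT D OR D OR C) AND (NOT D OR D OR B) AND NOT D   — distribute OR over AND
= (C OR A) AND (C OR D) AND NOT D   — simplify

(C OR A) AND (C OR D) AND NOT D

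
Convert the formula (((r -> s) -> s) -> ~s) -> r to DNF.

(((r -> s) -> s) -> ~s) -> r
⇔ ~(((r -> s) -> s) -> ~s) | r   [eliminate ->]
⇔ ~(~((r -> s) -> s) | ~s) | r   [eliminate ->]
⇔ ~(~(~(r -> s) | s) | ~s) | r   [eliminate ->]
⇔ ~(~(~(~r | s) | s) | ~s) | r   [eliminate ->]
⇔ (~~(~(~r | s) | s) & ~~s) | r   [De Morgan]
⇔ ((~(~r | s) | s) & ~~s) | r   [double negation]
⇔ (((~~r & ~s) | s) & ~~s) | r   [De Morgan]
⇔ (((r & ~s) | s) & ~~s) | r   [double negation]
⇔ (((r & ~s) | s) & s) | r   [double negation]
⇔ (r & ~s & s) | (s & s) | r   [distribute & over |]
⇔ s | r   [simplify]

s | r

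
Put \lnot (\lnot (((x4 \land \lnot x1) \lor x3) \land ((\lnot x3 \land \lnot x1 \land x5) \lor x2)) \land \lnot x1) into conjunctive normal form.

\lnot (\lnot (((x4 \land \lnot x1) \lor x3) \land ((\lnot x3 \land \lnot x1 \land x5) \lor x2)) \land \lnot x1)
≡ \lnot \lnot (((x4 \land \lnot x1) \lor x3) \land ((\lnot x3 \land \lnot x1 \land x5) \lor x2)) \lor \lnot \lnot x1   [De Morgan]
≡ (((x4 \land \lnot x1) \lor x3) \land ((\lnot x3 \land \lnot x1 \land x5) \lor x2)) \lor \lnot \lnot x1   [double negation]
≡ (((x4 \land \lnot x1) \lor x3) \land ((\lnot x3 \land \lnot x1 \land x5) \lor x2)) \lor x1   [double negation]
≡ (x4 \lor x3 \lor x1) \land (\lnot x1 \lor x3 \lor x1) \land (\lnot x3 \lor x2 \lor x1) \land (\lnot x1 \lor x2 \lor x1) \land (x5 \lor x2 \lor x1)   [distribute \lor over \land]
≡ (x4 \lor x3 \lor x1) \land (\lnot x3 \lor x2 \lor x1) \land (x5 \lor x2 \lor x1)   [simplify]

(x4 \lor x3 \lor x1) \land (\lnot x3 \lor x2 \lor x1) \land (x5 \lor x2 \lor x1)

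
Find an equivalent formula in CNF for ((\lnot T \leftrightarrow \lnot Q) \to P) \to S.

(T \lor \lnot Q \lor S) \land (Q \lor \lnot T \lor S) \land (\lnot P \lor S)

((\lnot T \leftrightarrow \lnot Q) \to P) \to S
≡ \lnot ((\lnot T \leftrightarrow \lnot Q) \to P) \lor S   (eliminate \to)
≡ \lnot (\lnot (\lnot T \leftrightarrow \lnot Q) \lor P) \lor S   (eliminate \to)
≡ \lnot (\lnot ((\lnot T \to \lnot Q) \land (\lnot Q \to \lnot T)) \lor P) \lor S   (eliminate \leftrightarrow)
≡ \lnot (\lnot ((\lnot \lnot T \lor \lnot Q) \land (\lnot Q \to \lnot T)) \lor P) \lor S   (eliminate \to)
≡ \lnot (\lnot ((\lnot \lnot T \lor \lnot Q) \land (\lnot \lnot Q \lor \lnot T)) \lor P) \lor S   (eliminate \to)
≡ (\lnot \lnot ((\lnot \lnot T \lor \lnot Q) \land (\lnot \lnot Q \lor \lnot T)) \land \lnot P) \lor S   (De Morgan)
≡ ((\lnot \lnot T \lor \lnot Q) \land (\lnot \lnot Q \lor \lnot T) \land \lnot P) \lor S   (double negation)
≡ ((T \lor \lnot Q) \land (\lnot \lnot Q \lor \lnot T) \land \lnot P) \lor S   (double negation)
≡ ((T \lor \lnot Q) \land (Q \lor \lnot T) \land \lnot P) \lor S   (double negation)
≡ (T \lor \lnot Q \lor S) \land (Q \lor \lnot T \lor S) \land (\lnot P \lor S)   (distribute \lor over \land)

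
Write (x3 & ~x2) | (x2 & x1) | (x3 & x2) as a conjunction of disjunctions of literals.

(x3 | x2) & (x3 | x1)

(x3 & ~x2) | (x2 & x1) | (x3 & x2)
≡ (x3 | x2 | x3) & (x3 | x2 | x2) & (x3 | x1 | x3) & (x3 | x1 | x2) & (~x2 | x2 | x3) & (~x2 | x2 | x2) & (~x2 | x1 | x3) & (~x2 | x1 | x2)   [distribute | over &]
≡ (x3 | x2) & (x3 | x1)   [simplify]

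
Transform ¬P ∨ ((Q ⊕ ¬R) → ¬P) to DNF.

¬P ∨ ((Q ⊕ ¬R) → ¬P)
≡ ¬P ∨ ¬(Q ⊕ ¬R) ∨ ¬P   (eliminate →)
≡ ¬P ∨ ¬((Q ∧ ¬¬R) ∨ (¬Q ∧ ¬R)) ∨ ¬P   (expand ⊕)
≡ ¬P ∨ (¬(Q ∧ ¬¬R) ∧ ¬(¬Q ∧ ¬R)) ∨ ¬P   (De Morgan)
≡ ¬P ∨ ((¬Q ∨ ¬¬¬R) ∧ ¬(¬Q ∧ ¬R)) ∨ ¬P   (De Morgan)
≡ ¬P ∨ ((¬Q ∨ ¬R) ∧ ¬(¬Q ∧ ¬R)) ∨ ¬P   (double negation)
≡ ¬P ∨ ((¬Q ∨ ¬R) ∧ (¬¬Q ∨ ¬¬R)) ∨ ¬P   (De Morgan)
≡ ¬P ∨ ((¬Q ∨ ¬R) ∧ (Q ∨ ¬¬R)) ∨ ¬P   (double negation)
≡ ¬P ∨ ((¬Q ∨ ¬R) ∧ (Q ∨ R)) ∨ ¬P   (double negation)
≡ ¬P ∨ (¬Q ∧ Q) ∨ (¬Q ∧ R) ∨ (¬R ∧ Q) ∨ (¬R ∧ R) ∨ ¬P   (distribute ∧ over ∨)
≡ ¬P ∨ (¬Q ∧ R) ∨ (¬R ∧ Q)   (simplify)

¬P ∨ (¬Q ∧ R) ∨ (¬R ∧ Q)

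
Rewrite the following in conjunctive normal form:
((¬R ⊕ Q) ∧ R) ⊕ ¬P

((¬R ⊕ Q) ∧ R) ⊕ ¬P
≡ (((¬R ⊕ Q) ∧ R) ∨ ¬P) ∧ ¬((¬R ⊕ Q) ∧ R ∧ ¬P)
≡ (((¬R ∨ Q) ∧ ¬(¬R ∧ Q) ∧ R) ∨ ¬P) ∧ ¬((¬R ⊕ Q) ∧ R ∧ ¬P)
≡ (((¬R ∨ Q) ∧ ¬(¬R ∧ Q) ∧ R) ∨ ¬P) ∧ ¬((¬R ∨ Q) ∧ ¬(¬R ∧ Q) ∧ R ∧ ¬P)
≡ (((¬R ∨ Q) ∧ (¬¬R ∨ ¬Q) ∧ R) ∨ ¬P) ∧ ¬((¬R ∨ Q) ∧ ¬(¬R ∧ Q) ∧ R ∧ ¬P)
≡ (((¬R ∨ Q) ∧ (R ∨ ¬Q) ∧ R) ∨ ¬P) ∧ ¬((¬R ∨ Q) ∧ ¬(¬R ∧ Q) ∧ R ∧ ¬P)
≡ (((¬R ∨ Q) ∧ (R ∨ ¬Q) ∧ R) ∨ ¬P) ∧ (¬(¬R ∨ Q) ∨ ¬¬(¬R ∧ Q) ∨ ¬R ∨ ¬¬P)
≡ (((¬R ∨ Q) ∧ (R ∨ ¬Q) ∧ R) ∨ ¬P) ∧ ((¬¬R ∧ ¬Q) ∨ ¬¬(¬R ∧ Q) ∨ ¬R ∨ ¬¬P)
≡ (((¬R ∨ Q) ∧ (R ∨ ¬Q) ∧ R) ∨ ¬P) ∧ ((R ∧ ¬Q) ∨ ¬¬(¬R ∧ Q) ∨ ¬R ∨ ¬¬P)
≡ (((¬R ∨ Q) ∧ (R ∨ ¬Q) ∧ R) ∨ ¬P) ∧ ((R ∧ ¬Q) ∨ (¬R ∧ Q) ∨ ¬R ∨ ¬¬P)
≡ (((¬R ∨ Q) ∧ (R ∨ ¬Q) ∧ R) ∨ ¬P) ∧ ((R ∧ ¬Q) ∨ (¬R ∧ Q) ∨ ¬R ∨ P)
≡ (¬R ∨ Q ∨ ¬P) ∧ (R ∨ ¬Q ∨ ¬P) ∧ (R ∨ ¬P) ∧ (R ∨ ¬R ∨ ¬R ∨ P) ∧ (R ∨ Q ∨ ¬R ∨ P) ∧ (¬Q ∨ ¬R ∨ ¬R ∨ P) ∧ (¬Q ∨ Q ∨ ¬R ∨ P)
≡ (¬R ∨ Q ∨ ¬P) ∧ (R ∨ ¬P) ∧ (¬Q ∨ ¬R ∨ P)

(¬R ∨ Q ∨ ¬P) ∧ (R ∨ ¬P) ∧ (¬Q ∨ ¬R ∨ P)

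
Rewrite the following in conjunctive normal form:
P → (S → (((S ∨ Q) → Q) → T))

¬P ∨ ¬S ∨ ¬Q ∨ T

P → (S → (((S ∨ Q) → Q) → T))
≡ ¬P ∨ (S → (((S ∨ Q) → Q) → T))
≡ ¬P ∨ ¬S ∨ (((S ∨ Q) → Q) → T)
≡ ¬P ∨ ¬S ∨ ¬((S ∨ Q) → Q) ∨ T
≡ ¬P ∨ ¬S ∨ ¬(¬(S ∨ Q) ∨ Q) ∨ T
≡ ¬P ∨ ¬S ∨ (¬¬(S ∨ Q) ∧ ¬Q) ∨ T
≡ ¬P ∨ ¬S ∨ ((S ∨ Q) ∧ ¬Q) ∨ T
≡ (¬P ∨ ¬S ∨ S ∨ Q ∨ T) ∧ (¬P ∨ ¬S ∨ ¬Q ∨ T)
≡ ¬P ∨ ¬S ∨ ¬Q ∨ T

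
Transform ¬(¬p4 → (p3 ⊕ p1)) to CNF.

¬p4 ∧ (¬p3 ∨ p1) ∧ (¬p1 ∨ p3)

¬(¬p4 → (p3 ⊕ p1))
≡ ¬(¬¬p4 ∨ (p3 ⊕ p1))   (eliminate →)
≡ ¬(¬¬p4 ∨ ((p3 ∨ p1) ∧ ¬(p3 ∧ p1)))   (expand ⊕)
≡ ¬¬¬p4 ∧ ¬((p3 ∨ p1) ∧ ¬(p3 ∧ p1))   (De Morgan)
≡ ¬p4 ∧ ¬((p3 ∨ p1) ∧ ¬(p3 ∧ p1))   (double negation)
≡ ¬p4 ∧ (¬(p3 ∨ p1) ∨ ¬¬(p3 ∧ p1))   (De Morgan)
≡ ¬p4 ∧ ((¬p3 ∧ ¬p1) ∨ ¬¬(p3 ∧ p1))   (De Morgan)
≡ ¬p4 ∧ ((¬p3 ∧ ¬p1) ∨ (p3 ∧ p1))   (double negation)
≡ ¬p4 ∧ (¬p3 ∨ p3) ∧ (¬p3 ∨ p1) ∧ (¬p1 ∨ p3) ∧ (¬p1 ∨ p1)   (distribute ∨ over ∧)
≡ ¬p4 ∧ (¬p3 ∨ p1) ∧ (¬p1 ∨ p3)   (simplify)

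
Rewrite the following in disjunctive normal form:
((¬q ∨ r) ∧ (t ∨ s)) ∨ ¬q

((¬q ∨ r) ∧ (t ∨ s)) ∨ ¬q
= (¬q ∧ t) ∨ (¬q ∧ s) ∨ (r ∧ t) ∨ (r ∧ s) ∨ ¬q   [distribute ∧ over ∨]
= (r ∧ t) ∨ (r ∧ s) ∨ ¬q   [simplify]

(r ∧ t) ∨ (r ∧ s) ∨ ¬q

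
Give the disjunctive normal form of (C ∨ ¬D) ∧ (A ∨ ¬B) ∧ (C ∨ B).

(C ∧ A) ∨ (C ∧ ¬B) ∨ (¬D ∧ A ∧ B)

(C ∨ ¬D) ∧ (A ∨ ¬B) ∧ (C ∨ B)
= (C ∧ A ∧ C) ∨ (C ∧ A ∧ B) ∨ (C ∧ ¬B ∧ C) ∨ (C ∧ ¬B ∧ B) ∨ (¬D ∧ A ∧ C) ∨ (¬D ∧ A ∧ B) ∨ (¬D ∧ ¬B ∧ C) ∨ (¬D ∧ ¬B ∧ B)   — distribute ∧ over ∨
= (C ∧ A) ∨ (C ∧ ¬B) ∨ (¬D ∧ A ∧ B)   — simplify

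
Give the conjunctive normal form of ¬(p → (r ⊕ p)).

p ∧ (¬p ∨ r)

¬(p → (r ⊕ p))
⇔ ¬(¬p ∨ (r ⊕ p))   — eliminate →
⇔ ¬(¬p ∨ ((r ∨ p) ∧ ¬(r ∧ p)))   — expand ⊕
⇔ ¬¬p ∧ ¬((r ∨ p) ∧ ¬(r ∧ p))   — De Morgan
⇔ p ∧ ¬((r ∨ p) ∧ ¬(r ∧ p))   — double negation
⇔ p ∧ (¬(r ∨ p) ∨ ¬¬(r ∧ p))   — De Morgan
⇔ p ∧ ((¬r ∧ ¬p) ∨ ¬¬(r ∧ p))   — De Morgan
⇔ p ∧ ((¬r ∧ ¬p) ∨ (r ∧ p))   — double negation
⇔ p ∧ (¬r ∨ r) ∧ (¬r ∨ p) ∧ (¬p ∨ r) ∧ (¬p ∨ p)   — distribute ∨ over ∧
⇔ p ∧ (¬p ∨ r)   — simplify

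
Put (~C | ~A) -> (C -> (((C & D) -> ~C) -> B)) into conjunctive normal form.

A | ~C | D | B

(~C | ~A) -> (C -> (((C & D) -> ~C) -> B))
≡ ~(~C | ~A) | (C -> (((C & D) -> ~C) -> B))   [eliminate ->]
≡ ~(~C | ~A) | ~C | (((C & D) -> ~C) -> B)   [eliminate ->]
≡ ~(~C | ~A) | ~C | ~((C & D) -> ~C) | B   [eliminate ->]
≡ ~(~C | ~A) | ~C | ~(~(C & D) | ~C) | B   [eliminate ->]
≡ (~~C & ~~A) | ~C | ~(~(C & D) | ~C) | B   [De Morgan]
≡ (C & ~~A) | ~C | ~(~(C & D) | ~C) | B   [double negation]
≡ (C & A) | ~C | ~(~(C & D) | ~C) | B   [double negation]
≡ (C & A) | ~C | (~~(C & D) & ~~C) | B   [De Morgan]
≡ (C & A) | ~C | (C & D & ~~C) | B   [double negation]
≡ (C & A) | ~C | (C & D & C) | B   [double negation]
≡ (C | ~C | C | B) & (C | ~C | D | B) & (C | ~C | C | B) & (A | ~C | C | B) & (A | ~C | D | B) & (A | ~C | C | B)   [distribute | over &]
≡ A | ~C | D | B   [simplify]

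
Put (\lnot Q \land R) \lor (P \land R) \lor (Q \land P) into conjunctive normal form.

(\lnot Q \lor P) \land (R \lor P) \land (R \lor Q)

(\lnot Q \land R) \lor (P \land R) \lor (Q \land P)
≡ (\lnot Q \lor P \lor Q) \land (\lnot Q \lor P \lor P) \land (\lnot Q \lor R \lor Q) \land (\lnot Q \lor R \lor P) \land (R \lor P \lor Q) \land (R \lor P \lor P) \land (R \lor R \lor Q) \land (R \lor R \lor P)   [distribute \lor over \land]
≡ (\lnot Q \lor P) \land (R \lor P) \land (R \lor Q)   [simplify]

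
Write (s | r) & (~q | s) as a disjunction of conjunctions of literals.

(s | r) & (~q | s)
≡ (s & ~q) | (s & s) | (r & ~q) | (r & s)   [distribute & over |]
≡ s | (r & ~q)   [simplify]

s | (r & ~q)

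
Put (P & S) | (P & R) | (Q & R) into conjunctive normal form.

(P | Q) & (P | R) & (S | R)

(P & S) | (P & R) | (Q & R)
≡ (P | P | Q) & (P | P | R) & (P | R | Q) & (P | R | R) & (S | P | Q) & (S | P | R) & (S | R | Q) & (S | R | R)   [distribute | over &]
≡ (P | Q) & (P | R) & (S | R)   [simplify]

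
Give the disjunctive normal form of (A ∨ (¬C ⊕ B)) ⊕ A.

(¬C ∧ ¬B ∧ ¬A) ∨ (C ∧ B ∧ ¬A)

(A ∨ (¬C ⊕ B)) ⊕ A
≡ ((A ∨ (¬C ⊕ B)) ∧ ¬A) ∨ (¬(A ∨ (¬C ⊕ B)) ∧ A)   — expand ⊕
≡ ((A ∨ (¬C ∧ ¬B) ∨ (¬¬C ∧ B)) ∧ ¬A) ∨ (¬(A ∨ (¬C ⊕ B)) ∧ A)   — expand ⊕
≡ ((A ∨ (¬C ∧ ¬B) ∨ (¬¬C ∧ B)) ∧ ¬A) ∨ (¬(A ∨ (¬C ∧ ¬B) ∨ (¬¬C ∧ B)) ∧ A)   — expand ⊕
≡ ((A ∨ (¬C ∧ ¬B) ∨ (C ∧ B)) ∧ ¬A) ∨ (¬(A ∨ (¬C ∧ ¬B) ∨ (¬¬C ∧ B)) ∧ A)   — double negation
≡ ((A ∨ (¬C ∧ ¬B) ∨ (C ∧ B)) ∧ ¬A) ∨ (¬A ∧ ¬(¬C ∧ ¬B) ∧ ¬(¬¬C ∧ B) ∧ A)   — De Morgan
≡ ((A ∨ (¬C ∧ ¬B) ∨ (C ∧ B)) ∧ ¬A) ∨ (¬A ∧ (¬¬C ∨ ¬¬B) ∧ ¬(¬¬C ∧ B) ∧ A)   — De Morgan
≡ ((A ∨ (¬C ∧ ¬B) ∨ (C ∧ B)) ∧ ¬A) ∨ (¬A ∧ (C ∨ ¬¬B) ∧ ¬(¬¬C ∧ B) ∧ A)   — double negation
≡ ((A ∨ (¬C ∧ ¬B) ∨ (C ∧ B)) ∧ ¬A) ∨ (¬A ∧ (C ∨ B) ∧ ¬(¬¬C ∧ B) ∧ A)   — double negation
≡ ((A ∨ (¬C ∧ ¬B) ∨ (C ∧ B)) ∧ ¬A) ∨ (¬A ∧ (C ∨ B) ∧ (¬¬¬C ∨ ¬B) ∧ A)   — De Morgan
≡ ((A ∨ (¬C ∧ ¬B) ∨ (C ∧ B)) ∧ ¬A) ∨ (¬A ∧ (C ∨ B) ∧ (¬C ∨ ¬B) ∧ A)   — double negation
≡ (A ∧ ¬A) ∨ (¬C ∧ ¬B ∧ ¬A) ∨ (C ∧ B ∧ ¬A) ∨ (¬A ∧ C ∧ ¬C ∧ A) ∨ (¬A ∧ C ∧ ¬B ∧ A) ∨ (¬A ∧ B ∧ ¬C ∧ A) ∨ (¬A ∧ B ∧ ¬B ∧ A)   — distribute ∧ over ∨
≡ (¬C ∧ ¬B ∧ ¬A) ∨ (C ∧ B ∧ ¬A)   — simplify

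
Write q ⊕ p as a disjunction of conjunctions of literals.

(q ∧ ¬p) ∨ (¬q ∧ p)

q ⊕ p
≡ (q ∧ ¬p) ∨ (¬q ∧ p)   [expand ⊕]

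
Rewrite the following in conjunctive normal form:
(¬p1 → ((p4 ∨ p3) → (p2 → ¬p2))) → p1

(p4 ∨ p3 ∨ p1) ∧ (p2 ∨ p1)

(¬p1 → ((p4 ∨ p3) → (p2 → ¬p2))) → p1
≡ ¬(¬p1 → ((p4 ∨ p3) → (p2 → ¬p2))) ∨ p1   [eliminate →]
≡ ¬(¬¬p1 ∨ ((p4 ∨ p3) → (p2 → ¬p2))) ∨ p1   [eliminate →]
≡ ¬(¬¬p1 ∨ ¬(p4 ∨ p3) ∨ (p2 → ¬p2)) ∨ p1   [eliminate →]
≡ ¬(¬¬p1 ∨ ¬(p4 ∨ p3) ∨ ¬p2 ∨ ¬p2) ∨ p1   [eliminate →]
≡ (¬¬¬p1 ∧ ¬¬(p4 ∨ p3) ∧ ¬¬p2 ∧ ¬¬p2) ∨ p1   [De Morgan]
≡ (¬p1 ∧ ¬¬(p4 ∨ p3) ∧ ¬¬p2 ∧ ¬¬p2) ∨ p1   [double negation]
≡ (¬p1 ∧ (p4 ∨ p3) ∧ ¬¬p2 ∧ ¬¬p2) ∨ p1   [double negation]
≡ (¬p1 ∧ (p4 ∨ p3) ∧ p2 ∧ ¬¬p2) ∨ p1   [double negation]
≡ (¬p1 ∧ (p4 ∨ p3) ∧ p2 ∧ p2) ∨ p1   [double negation]
≡ (¬p1 ∨ p1) ∧ (p4 ∨ p3 ∨ p1) ∧ (p2 ∨ p1) ∧ (p2 ∨ p1)   [distribute ∨ over ∧]
≡ (p4 ∨ p3 ∨ p1) ∧ (p2 ∨ p1)   [simplify]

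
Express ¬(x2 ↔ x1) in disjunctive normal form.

¬(x2 ↔ x1)
≡ ¬((x2 → x1) ∧ (x1 → x2))   (eliminate ↔)
≡ ¬((¬x2 ∨ x1) ∧ (x1 → x2))   (eliminate →)
≡ ¬((¬x2 ∨ x1) ∧ (¬x1 ∨ x2))   (eliminate →)
≡ ¬(¬x2 ∨ x1) ∨ ¬(¬x1 ∨ x2)   (De Morgan)
≡ ¬¬x2 ∧ ¬x1 ∨ ¬(¬x1 ∨ x2)   (De Morgan)
≡ x2 ∧ ¬x1 ∨ ¬(¬x1 ∨ x2)   (double negation)
≡ x2 ∧ ¬x1 ∨ ¬¬x1 ∧ ¬x2   (De Morgan)
≡ x2 ∧ ¬x1 ∨ x1 ∧ ¬x2   (double negation)

x2 ∧ ¬x1 ∨ x1 ∧ ¬x2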